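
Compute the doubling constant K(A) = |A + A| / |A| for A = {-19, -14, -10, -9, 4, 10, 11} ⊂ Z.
K = |A + A| / |A| = 26/7

Enumerate A + A = {a + b : a, b ∈ A}. With |A| = 7, there are |A|^2 = 49 ordered sum pairs; collecting distinct values, A + A = {-38, -33, -29, -28, -24, -23, -20, -19, -18, -15, -10, -9, -8, -6, -5, -4, -3, 0, 1, 2, 8, 14, 15, 20, 21, 22}, so |A + A| = 26. Thus K = 26/7. For comparison, the minimum possible |A + A| over all 7-element sets is 2·7 − 1 = 13 (so min K = 13/7), attained only by arithmetic progressions.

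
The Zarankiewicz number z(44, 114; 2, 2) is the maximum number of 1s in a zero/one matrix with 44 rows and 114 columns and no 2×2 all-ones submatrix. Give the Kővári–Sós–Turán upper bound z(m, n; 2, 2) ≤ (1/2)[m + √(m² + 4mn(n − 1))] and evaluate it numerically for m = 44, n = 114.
z(44, 114; 2, 2) ≤ (1/2)[44 + √(44² + 4·44·114·113)] = (1/2)[44 + √2269168] = 775.1879

Kővári–Sós–Turán: let r_1, ..., r_44 be the row sums and z = Σ r_i the total number of 1s. Each pair of columns can share at most one row with both entries 1 (else a 2×2 all-ones block appears), so Σ_i C(r_i, 2) ≤ C(114, 2) = 6441. By convexity Σ_i C(r_i, 2) ≥ 44·C(z/44, 2) = z(z − 44)/(2·44), giving z² − 44z − 44·114·113 ≤ 0 and hence z ≤ (1/2)[44 + √(1936 + 4·566808)] = (1/2)[44 + √2269168] ≈ (1/2)(44 + 1506.3758) = 775.1879.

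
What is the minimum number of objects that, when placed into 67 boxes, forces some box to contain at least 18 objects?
n = (18 − 1)·67 + 1 = 1140

By the generalised pigeonhole principle, to guarantee some box contains ≥ r objects we need more than (r − 1) · k objects total. Threshold: n = (r − 1) · k + 1. With r = 18 and k = 67: n = 17 · 67 + 1 = 1139 + 1 = 1140. For n = 1139 = 17 · 67, we can put exactly 17 objects in every box, avoiding 18 in any single one — so 1140 is tight.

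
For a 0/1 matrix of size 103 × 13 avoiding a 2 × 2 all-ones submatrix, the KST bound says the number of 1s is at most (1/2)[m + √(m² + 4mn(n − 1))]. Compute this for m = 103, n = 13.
z(103, 13; 2, 2) ≤ (1/2)[103 + √(103² + 4·103·13·12)] = (1/2)[103 + √74881] = 188.322

Kővári–Sós–Turán: let r_1, ..., r_103 be the row sums and z = Σ r_i the total number of 1s. Each pair of columns can share at most one row with both entries 1 (else a 2×2 all-ones block appears), so Σ_i C(r_i, 2) ≤ C(13, 2) = 78. By convexity Σ_i C(r_i, 2) ≥ 103·C(z/103, 2) = z(z − 103)/(2·103), giving z² − 103z − 103·13·12 ≤ 0 and hence z ≤ (1/2)[103 + √(10609 + 4·16068)] = (1/2)[103 + √74881] ≈ (1/2)(103 + 273.6439) = 188.322.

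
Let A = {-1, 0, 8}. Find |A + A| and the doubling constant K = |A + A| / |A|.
K = |A + A| / |A| = 6/3 = 2

Enumerate A + A = {a + b : a, b ∈ A}. With |A| = 3, there are |A|^2 = 9 ordered sum pairs; collecting distinct values, A + A = {-2, -1, 0, 7, 8, 16}, so |A + A| = 6. Thus K = 6/3 = 2. For comparison, the minimum possible |A + A| over all 3-element sets is 2·3 − 1 = 5 (so min K = 5/3), attained only by arithmetic progressions.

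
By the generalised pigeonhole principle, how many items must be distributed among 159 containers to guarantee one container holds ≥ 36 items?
n = (36 − 1)·159 + 1 = 5566

By the generalised pigeonhole principle, to guarantee some box contains ≥ r objects we need more than (r − 1) · k objects total. Threshold: n = (r − 1) · k + 1. With r = 36 and k = 159: n = 35 · 159 + 1 = 5565 + 1 = 5566. For n = 5565 = 35 · 159, we can put exactly 35 objects in every box, avoiding 36 in any single one — so 5566 is tight.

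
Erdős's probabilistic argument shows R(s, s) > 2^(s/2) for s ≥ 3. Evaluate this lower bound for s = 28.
2^(28/2) = 16384; so R(28, 28) > 16384

Colour each edge of K_n uniformly at random with red/blue. The expected number of monochromatic K_28 is C(n, 28) · 2 · 2^(−C(28,2)). If C(n, 28) · 2^(1 − C(28,2)) < 1, then with positive probability no monochromatic K_28 exists, so R(28, 28) > n. The standard estimate C(n, 28) ≤ n^28/28! shows this inequality holds whenever n ≤ 2^(28/2) (since 28! · 2^(C(28,2) − 1) > 2^(28^2/2) ≥ n^28). Hence R(28, 28) > 2^(28/2) = 16384.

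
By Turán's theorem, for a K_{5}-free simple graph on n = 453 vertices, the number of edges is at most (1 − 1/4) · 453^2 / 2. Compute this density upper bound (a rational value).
Turán density bound = (3/4) · 453^2/2 = 615627/8 ≈ 76953.375

Turán's theorem: ex(n, K_{r+1}) is achieved by the complete r-partite Turán graph T(n, r) with parts as balanced as possible, and is at most (1 − 1/r) · n^2/2. For r = 4, n = 453: the density bound is (3/4) · 205209/2 = 615627/8 ≈ 76953.375. The integer-valued extremum is e(T(453, 4)) = 76953, which is strictly less than the density bound 615627/8 since 4 ∤ 453 (the parts of T(453, 4) cannot all be equal).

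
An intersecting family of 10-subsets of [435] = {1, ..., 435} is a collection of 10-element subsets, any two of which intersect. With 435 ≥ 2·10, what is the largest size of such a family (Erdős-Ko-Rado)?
max |F| = C(434, 9) = 1384785797968408836

Erdős-Ko-Rado (1961): when n ≥ 2k, max |F| = C(n−1, k−1). The bound is attained by the star {A : i ∈ A} for any fixed i ∈ [n]. Here C(435−1, 10−1) = C(434, 9) = 1384785797968408836.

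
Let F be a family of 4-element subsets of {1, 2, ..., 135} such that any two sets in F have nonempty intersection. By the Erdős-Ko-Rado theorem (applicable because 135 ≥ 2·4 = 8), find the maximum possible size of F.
max |F| = C(134, 3) = 392084

Erdős-Ko-Rado (1961): when n ≥ 2k, max |F| = C(n−1, k−1). The bound is attained by the star {A : i ∈ A} for any fixed i ∈ [n]. Here C(135−1, 4−1) = C(134, 3) = 392084.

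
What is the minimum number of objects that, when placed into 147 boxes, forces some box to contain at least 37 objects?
n = (37 − 1)·147 + 1 = 5293

By the generalised pigeonhole principle, to guarantee some box contains ≥ r objects we need more than (r − 1) · k objects total. Threshold: n = (r − 1) · k + 1. With r = 37 and k = 147: n = 36 · 147 + 1 = 5292 + 1 = 5293. For n = 5292 = 36 · 147, we can put exactly 36 objects in every box, avoiding 37 in any single one — so 5293 is tight.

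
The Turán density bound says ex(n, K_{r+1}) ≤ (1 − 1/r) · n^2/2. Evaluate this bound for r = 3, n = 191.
Turán density bound = (2/3) · 191^2/2 = 36481/3 ≈ 12160.3333

Turán's theorem: ex(n, K_{r+1}) is achieved by the complete r-partite Turán graph T(n, r) with parts as balanced as possible, and is at most (1 − 1/r) · n^2/2. For r = 3, n = 191: the density bound is (2/3) · 36481/2 = 36481/3 ≈ 12160.3333. The integer-valued extremum is e(T(191, 3)) = 12160, which is strictly less than the density bound 36481/3 since 3 ∤ 191 (the parts of T(191, 3) cannot all be equal).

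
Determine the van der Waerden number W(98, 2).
W(98, 2) = 98 + 1 = 99

A 2-term AP is any pair of integers, so a monochromatic 2-AP exists iff some colour is used at least twice. With 98 colours, the colouring i ↦ i on {1, ..., 98} uses each colour once, avoiding any monochromatic pair, so W(98, 2) > 98. For {1, ..., 99}, pigeonhole forces two integers of the same colour, which form a monochromatic 2-AP. Hence W(98, 2) = 99.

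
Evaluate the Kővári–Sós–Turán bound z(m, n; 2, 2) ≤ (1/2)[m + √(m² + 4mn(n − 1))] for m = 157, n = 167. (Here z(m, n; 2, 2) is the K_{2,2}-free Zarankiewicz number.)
z(157, 167; 2, 2) ≤ (1/2)[157 + √(157² + 4·157·167·166)] = (1/2)[157 + √17434065] = 2166.206

Kővári–Sós–Turán: let r_1, ..., r_157 be the row sums and z = Σ r_i the total number of 1s. Each pair of columns can share at most one row with both entries 1 (else a 2×2 all-ones block appears), so Σ_i C(r_i, 2) ≤ C(167, 2) = 13861. By convexity Σ_i C(r_i, 2) ≥ 157·C(z/157, 2) = z(z − 157)/(2·157), giving z² − 157z − 157·167·166 ≤ 0 and hence z ≤ (1/2)[157 + √(24649 + 4·4352354)] = (1/2)[157 + √17434065] ≈ (1/2)(157 + 4175.412) = 2166.206.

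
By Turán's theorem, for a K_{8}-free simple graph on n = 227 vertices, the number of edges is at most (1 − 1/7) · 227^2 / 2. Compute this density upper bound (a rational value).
Turán density bound = (6/7) · 227^2/2 = 154587/7 ≈ 22083.8571

Turán's theorem: ex(n, K_{r+1}) is achieved by the complete r-partite Turán graph T(n, r) with parts as balanced as possible, and is at most (1 − 1/r) · n^2/2. For r = 7, n = 227: the density bound is (6/7) · 51529/2 = 154587/7 ≈ 22083.8571. The integer-valued extremum is e(T(227, 7)) = 22083, which is strictly less than the density bound 154587/7 since 7 ∤ 227 (the parts of T(227, 7) cannot all be equal).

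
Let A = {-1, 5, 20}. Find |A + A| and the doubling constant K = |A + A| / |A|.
K = |A + A| / |A| = 6/3 = 2

Enumerate A + A = {a + b : a, b ∈ A}. With |A| = 3, there are |A|^2 = 9 ordered sum pairs; collecting distinct values, A + A = {-2, 4, 10, 19, 25, 40}, so |A + A| = 6. Thus K = 6/3 = 2. For comparison, the minimum possible |A + A| over all 3-element sets is 2·3 − 1 = 5 (so min K = 5/3), attained only by arithmetic progressions.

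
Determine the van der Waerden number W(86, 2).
W(86, 2) = 86 + 1 = 87

A 2-term AP is any pair of integers, so a monochromatic 2-AP exists iff some colour is used at least twice. With 86 colours, the colouring i ↦ i on {1, ..., 86} uses each colour once, avoiding any monochromatic pair, so W(86, 2) > 86. For {1, ..., 87}, pigeonhole forces two integers of the same colour, which form a monochromatic 2-AP. Hence W(86, 2) = 87.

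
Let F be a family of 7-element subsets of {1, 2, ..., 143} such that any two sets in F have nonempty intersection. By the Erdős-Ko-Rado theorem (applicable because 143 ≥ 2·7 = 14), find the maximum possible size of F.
max |F| = C(142, 6) = 10230985051

The Erdős-Ko-Rado theorem states: for n ≥ 2k, an intersecting family of k-subsets of an n-element set has size at most C(n − 1, k − 1), with equality for 'star' families {A ⊆ [n] : |A| = k, i ∈ A} (fix an element i). For n = 143, k = 7: C(142, 6) = 10230985051.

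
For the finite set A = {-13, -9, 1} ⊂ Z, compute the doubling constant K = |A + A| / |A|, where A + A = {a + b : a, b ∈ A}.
K = |A + A| / |A| = 6/3 = 2

Enumerate A + A = {a + b : a, b ∈ A}. With |A| = 3, there are |A|^2 = 9 ordered sum pairs; collecting distinct values, A + A = {-26, -22, -18, -12, -8, 2}, so |A + A| = 6. Thus K = 6/3 = 2. For comparison, the minimum possible |A + A| over all 3-element sets is 2·3 − 1 = 5 (so min K = 5/3), attained only by arithmetic progressions.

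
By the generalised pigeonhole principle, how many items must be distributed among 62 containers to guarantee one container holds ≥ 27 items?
n = (27 − 1)·62 + 1 = 1613

By the generalised pigeonhole principle, to guarantee some box contains ≥ r objects we need more than (r − 1) · k objects total. Threshold: n = (r − 1) · k + 1. With r = 27 and k = 62: n = 26 · 62 + 1 = 1612 + 1 = 1613. For n = 1612 = 26 · 62, we can put exactly 26 objects in every box, avoiding 27 in any single one — so 1613 is tight.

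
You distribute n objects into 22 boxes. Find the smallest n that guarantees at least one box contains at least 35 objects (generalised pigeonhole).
n = (35 − 1)·22 + 1 = 749

By the generalised pigeonhole principle, to guarantee some box contains ≥ r objects we need more than (r − 1) · k objects total. Threshold: n = (r − 1) · k + 1. With r = 35 and k = 22: n = 34 · 22 + 1 = 748 + 1 = 749. For n = 748 = 34 · 22, we can put exactly 34 objects in every box, avoiding 35 in any single one — so 749 is tight.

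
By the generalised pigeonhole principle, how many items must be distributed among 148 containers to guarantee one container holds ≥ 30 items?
n = (30 − 1)·148 + 1 = 4293

By the generalised pigeonhole principle, to guarantee some box contains ≥ r objects we need more than (r − 1) · k objects total. Threshold: n = (r − 1) · k + 1. With r = 30 and k = 148: n = 29 · 148 + 1 = 4292 + 1 = 4293. For n = 4292 = 29 · 148, we can put exactly 29 objects in every box, avoiding 30 in any single one — so 4293 is tight.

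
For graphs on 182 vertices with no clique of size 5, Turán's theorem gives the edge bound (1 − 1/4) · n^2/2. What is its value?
Turán density bound = (3/4) · 182^2/2 = 24843/2 ≈ 12421.5

Turán's theorem: ex(n, K_{r+1}) is achieved by the complete r-partite Turán graph T(n, r) with parts as balanced as possible, and is at most (1 − 1/r) · n^2/2. For r = 4, n = 182: the density bound is (3/4) · 33124/2 = 24843/2 ≈ 12421.5. The integer-valued extremum is e(T(182, 4)) = 12421, which is strictly less than the density bound 24843/2 since 4 ∤ 182 (the parts of T(182, 4) cannot all be equal).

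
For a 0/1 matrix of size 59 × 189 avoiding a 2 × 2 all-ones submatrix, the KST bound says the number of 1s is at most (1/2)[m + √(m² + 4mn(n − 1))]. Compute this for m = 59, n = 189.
z(59, 189; 2, 2) ≤ (1/2)[59 + √(59² + 4·59·189·188)] = (1/2)[59 + √8389033] = 1477.6914

Kővári–Sós–Turán: let r_1, ..., r_59 be the row sums and z = Σ r_i the total number of 1s. Each pair of columns can share at most one row with both entries 1 (else a 2×2 all-ones block appears), so Σ_i C(r_i, 2) ≤ C(189, 2) = 17766. By convexity Σ_i C(r_i, 2) ≥ 59·C(z/59, 2) = z(z − 59)/(2·59), giving z² − 59z − 59·189·188 ≤ 0 and hence z ≤ (1/2)[59 + √(3481 + 4·2096388)] = (1/2)[59 + √8389033] ≈ (1/2)(59 + 2896.3827) = 1477.6914.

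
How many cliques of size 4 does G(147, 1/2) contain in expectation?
E[# K_4] = C(147, 4) · (1/2)^C(4, 2) = 18671940 / 2^6 = 4667985/16 = 291749.0625

For each 4-subset S of vertices (there are C(147, 4) = 18671940 such S), let X_S = 1 if S induces a K_4 (all C(4, 2) = 6 edges present). Then P(X_S = 1) = (1/2)^6 = 1/64. By linearity of expectation, E[# K_4] = C(147, 4) · (1/2)^6 = 18671940 / 64 = 4667985/16 = 291749.0625.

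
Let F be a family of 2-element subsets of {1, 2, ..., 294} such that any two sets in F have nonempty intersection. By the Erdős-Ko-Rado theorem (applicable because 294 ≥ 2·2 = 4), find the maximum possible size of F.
max |F| = C(293, 1) = 293

The Erdős-Ko-Rado theorem states: for n ≥ 2k, an intersecting family of k-subsets of an n-element set has size at most C(n − 1, k − 1), with equality for 'star' families {A ⊆ [n] : |A| = k, i ∈ A} (fix an element i). For n = 294, k = 2: C(293, 1) = 293.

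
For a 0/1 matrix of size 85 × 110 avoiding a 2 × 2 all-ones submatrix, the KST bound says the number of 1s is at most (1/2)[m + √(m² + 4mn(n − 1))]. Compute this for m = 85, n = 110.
z(85, 110; 2, 2) ≤ (1/2)[85 + √(85² + 4·85·110·109)] = (1/2)[85 + √4083825] = 1052.9238

Kővári–Sós–Turán: let r_1, ..., r_85 be the row sums and z = Σ r_i the total number of 1s. Each pair of columns can share at most one row with both entries 1 (else a 2×2 all-ones block appears), so Σ_i C(r_i, 2) ≤ C(110, 2) = 5995. By convexity Σ_i C(r_i, 2) ≥ 85·C(z/85, 2) = z(z − 85)/(2·85), giving z² − 85z − 85·110·109 ≤ 0 and hence z ≤ (1/2)[85 + √(7225 + 4·1019150)] = (1/2)[85 + √4083825] ≈ (1/2)(85 + 2020.8476) = 1052.9238.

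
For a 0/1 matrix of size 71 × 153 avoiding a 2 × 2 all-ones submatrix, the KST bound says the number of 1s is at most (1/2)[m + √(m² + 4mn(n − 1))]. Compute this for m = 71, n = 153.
z(71, 153; 2, 2) ≤ (1/2)[71 + √(71² + 4·71·153·152)] = (1/2)[71 + √6609745] = 1320.9712

Kővári–Sós–Turán: let r_1, ..., r_71 be the row sums and z = Σ r_i the total number of 1s. Each pair of columns can share at most one row with both entries 1 (else a 2×2 all-ones block appears), so Σ_i C(r_i, 2) ≤ C(153, 2) = 11628. By convexity Σ_i C(r_i, 2) ≥ 71·C(z/71, 2) = z(z − 71)/(2·71), giving z² − 71z − 71·153·152 ≤ 0 and hence z ≤ (1/2)[71 + √(5041 + 4·1651176)] = (1/2)[71 + √6609745] ≈ (1/2)(71 + 2570.9424) = 1320.9712.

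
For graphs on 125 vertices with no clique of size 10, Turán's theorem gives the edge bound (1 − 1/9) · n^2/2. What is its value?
Turán density bound = (8/9) · 125^2/2 = 62500/9 ≈ 6944.4444

Turán's theorem: ex(n, K_{r+1}) is achieved by the complete r-partite Turán graph T(n, r) with parts as balanced as possible, and is at most (1 − 1/r) · n^2/2. For r = 9, n = 125: the density bound is (8/9) · 15625/2 = 62500/9 ≈ 6944.4444. The integer-valued extremum is e(T(125, 9)) = 6944, which is strictly less than the density bound 62500/9 since 9 ∤ 125 (the parts of T(125, 9) cannot all be equal).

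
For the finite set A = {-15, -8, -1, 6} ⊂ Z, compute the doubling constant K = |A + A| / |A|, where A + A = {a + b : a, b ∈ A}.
K = |A + A| / |A| = 7/4

Enumerate A + A = {a + b : a, b ∈ A}. With |A| = 4, there are |A|^2 = 16 ordered sum pairs; collecting distinct values, A + A = {-30, -23, -16, -9, -2, 5, 12}, so |A + A| = 7. Thus K = 7/4. Here |A + A| = 2|A| − 1 = 7, the minimum possible — so K = 7/4 is minimal, which holds iff A is an arithmetic progression.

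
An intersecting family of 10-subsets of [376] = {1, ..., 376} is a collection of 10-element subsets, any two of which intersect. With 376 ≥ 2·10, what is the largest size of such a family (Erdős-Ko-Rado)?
max |F| = C(375, 9) = 366866022765580250

The Erdős-Ko-Rado theorem states: for n ≥ 2k, an intersecting family of k-subsets of an n-element set has size at most C(n − 1, k − 1), with equality for 'star' families {A ⊆ [n] : |A| = k, i ∈ A} (fix an element i). For n = 376, k = 10: C(375, 9) = 366866022765580250.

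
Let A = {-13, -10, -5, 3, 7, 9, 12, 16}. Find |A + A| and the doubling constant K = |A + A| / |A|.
K = |A + A| / |A| = 31/8

Enumerate A + A = {a + b : a, b ∈ A}. With |A| = 8, there are |A|^2 = 64 ordered sum pairs; collecting distinct values, A + A = {-26, -23, -20, -18, -15, -10, -7, -6, -4, -3, -2, -1, 2, 3, 4, 6, 7, 10, 11, 12, 14, 15, 16, 18, 19, 21, 23, 24, 25, 28, 32}, so |A + A| = 31. Thus K = 31/8. For comparison, the minimum possible |A + A| over all 8-element sets is 2·8 − 1 = 15 (so min K = 15/8), attained only by arithmetic progressions.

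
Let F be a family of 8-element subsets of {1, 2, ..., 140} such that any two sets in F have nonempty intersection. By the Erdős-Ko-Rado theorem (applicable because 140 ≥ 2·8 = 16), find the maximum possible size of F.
max |F| = C(139, 7) = 170613359082

The Erdős-Ko-Rado theorem states: for n ≥ 2k, an intersecting family of k-subsets of an n-element set has size at most C(n − 1, k − 1), with equality for 'star' families {A ⊆ [n] : |A| = k, i ∈ A} (fix an element i). For n = 140, k = 8: C(139, 7) = 170613359082.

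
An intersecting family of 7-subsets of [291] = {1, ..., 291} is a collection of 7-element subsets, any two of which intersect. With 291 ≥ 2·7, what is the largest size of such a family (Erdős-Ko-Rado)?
max |F| = C(290, 6) = 784239335880

Erdős-Ko-Rado (1961): when n ≥ 2k, max |F| = C(n−1, k−1). The bound is attained by the star {A : i ∈ A} for any fixed i ∈ [n]. Here C(291−1, 7−1) = C(290, 6) = 784239335880.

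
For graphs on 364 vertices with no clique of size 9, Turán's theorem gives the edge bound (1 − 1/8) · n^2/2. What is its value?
Turán density bound = (7/8) · 364^2/2 = 57967

Turán's theorem: ex(n, K_{r+1}) is achieved by the complete r-partite Turán graph T(n, r) with parts as balanced as possible, and is at most (1 − 1/r) · n^2/2. For r = 8, n = 364: the density bound is (7/8) · 132496/2 = 57967. The integer-valued extremum is e(T(364, 8)) = 57966, which is strictly less than the density bound 57967 since 8 ∤ 364 (the parts of T(364, 8) cannot all be equal).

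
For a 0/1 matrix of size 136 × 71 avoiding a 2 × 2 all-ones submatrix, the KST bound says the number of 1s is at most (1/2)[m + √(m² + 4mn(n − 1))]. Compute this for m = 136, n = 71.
z(136, 71; 2, 2) ≤ (1/2)[136 + √(136² + 4·136·71·70)] = (1/2)[136 + √2722176] = 892.9509

Kővári–Sós–Turán: let r_1, ..., r_136 be the row sums and z = Σ r_i the total number of 1s. Each pair of columns can share at most one row with both entries 1 (else a 2×2 all-ones block appears), so Σ_i C(r_i, 2) ≤ C(71, 2) = 2485. By convexity Σ_i C(r_i, 2) ≥ 136·C(z/136, 2) = z(z − 136)/(2·136), giving z² − 136z − 136·71·70 ≤ 0 and hence z ≤ (1/2)[136 + √(18496 + 4·675920)] = (1/2)[136 + √2722176] ≈ (1/2)(136 + 1649.9018) = 892.9509.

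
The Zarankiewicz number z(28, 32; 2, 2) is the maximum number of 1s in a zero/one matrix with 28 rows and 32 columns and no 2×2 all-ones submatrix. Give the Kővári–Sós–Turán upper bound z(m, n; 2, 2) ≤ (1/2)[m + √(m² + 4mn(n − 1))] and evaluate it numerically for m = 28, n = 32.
z(28, 32; 2, 2) ≤ (1/2)[28 + √(28² + 4·28·32·31)] = (1/2)[28 + √111888] = 181.2483

Kővári–Sós–Turán: let r_1, ..., r_28 be the row sums and z = Σ r_i the total number of 1s. Each pair of columns can share at most one row with both entries 1 (else a 2×2 all-ones block appears), so Σ_i C(r_i, 2) ≤ C(32, 2) = 496. By convexity Σ_i C(r_i, 2) ≥ 28·C(z/28, 2) = z(z − 28)/(2·28), giving z² − 28z − 28·32·31 ≤ 0 and hence z ≤ (1/2)[28 + √(784 + 4·27776)] = (1/2)[28 + √111888] ≈ (1/2)(28 + 334.4966) = 181.2483.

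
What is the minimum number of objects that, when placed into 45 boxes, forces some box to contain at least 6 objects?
n = (6 − 1)·45 + 1 = 226

By the generalised pigeonhole principle, to guarantee some box contains ≥ r objects we need more than (r − 1) · k objects total. Threshold: n = (r − 1) · k + 1. With r = 6 and k = 45: n = 5 · 45 + 1 = 225 + 1 = 226. For n = 225 = 5 · 45, we can put exactly 5 objects in every box, avoiding 6 in any single one — so 226 is tight.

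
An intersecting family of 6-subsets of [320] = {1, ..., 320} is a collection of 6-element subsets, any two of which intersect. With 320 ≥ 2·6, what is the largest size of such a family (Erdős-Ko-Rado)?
max |F| = C(319, 5) = 26674326063

Erdős-Ko-Rado (1961): when n ≥ 2k, max |F| = C(n−1, k−1). The bound is attained by the star {A : i ∈ A} for any fixed i ∈ [n]. Here C(320−1, 6−1) = C(319, 5) = 26674326063.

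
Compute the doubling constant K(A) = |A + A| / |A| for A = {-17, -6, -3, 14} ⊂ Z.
K = |A + A| / |A| = 10/4 = 5/2

Enumerate A + A = {a + b : a, b ∈ A}. With |A| = 4, there are |A|^2 = 16 ordered sum pairs; collecting distinct values, A + A = {-34, -23, -20, -12, -9, -6, -3, 8, 11, 28}, so |A + A| = 10. Thus K = 10/4 = 5/2. For comparison, the minimum possible |A + A| over all 4-element sets is 2·4 − 1 = 7 (so min K = 7/4), attained only by arithmetic progressions.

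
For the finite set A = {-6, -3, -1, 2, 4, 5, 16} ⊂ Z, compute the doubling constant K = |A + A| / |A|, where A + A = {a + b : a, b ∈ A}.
K = |A + A| / |A| = 22/7

Enumerate A + A = {a + b : a, b ∈ A}. With |A| = 7, there are |A|^2 = 49 ordered sum pairs; collecting distinct values, A + A = {-12, -9, -7, -6, -4, -2, -1, 1, 2, 3, 4, 6, 7, 8, 9, 10, 13, 15, 18, 20, 21, 32}, so |A + A| = 22. Thus K = 22/7. For comparison, the minimum possible |A + A| over all 7-element sets is 2·7 − 1 = 13 (so min K = 13/7), attained only by arithmetic progressions.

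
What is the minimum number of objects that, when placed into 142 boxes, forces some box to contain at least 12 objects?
n = (12 − 1)·142 + 1 = 1563

By the generalised pigeonhole principle, to guarantee some box contains ≥ r objects we need more than (r − 1) · k objects total. Threshold: n = (r − 1) · k + 1. With r = 12 and k = 142: n = 11 · 142 + 1 = 1562 + 1 = 1563. For n = 1562 = 11 · 142, we can put exactly 11 objects in every box, avoiding 12 in any single one — so 1563 is tight.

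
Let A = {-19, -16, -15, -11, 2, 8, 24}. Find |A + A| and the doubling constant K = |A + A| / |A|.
K = |A + A| / |A| = 27/7

Enumerate A + A = {a + b : a, b ∈ A}. With |A| = 7, there are |A|^2 = 49 ordered sum pairs; collecting distinct values, A + A = {-38, -35, -34, -32, -31, -30, -27, -26, -22, -17, -14, -13, -11, -9, -8, -7, -3, 4, 5, 8, 9, 10, 13, 16, 26, 32, 48}, so |A + A| = 27. Thus K = 27/7. For comparison, the minimum possible |A + A| over all 7-element sets is 2·7 − 1 = 13 (so min K = 13/7), attained only by arithmetic progressions.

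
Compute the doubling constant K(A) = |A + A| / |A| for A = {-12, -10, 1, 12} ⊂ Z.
K = |A + A| / |A| = 9/4

Enumerate A + A = {a + b : a, b ∈ A}. With |A| = 4, there are |A|^2 = 16 ordered sum pairs; collecting distinct values, A + A = {-24, -22, -20, -11, -9, 0, 2, 13, 24}, so |A + A| = 9. Thus K = 9/4. For comparison, the minimum possible |A + A| over all 4-element sets is 2·4 − 1 = 7 (so min K = 7/4), attained only by arithmetic progressions.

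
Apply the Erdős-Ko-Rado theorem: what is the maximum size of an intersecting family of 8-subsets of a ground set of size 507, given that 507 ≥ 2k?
max |F| = C(506, 7) = 1616297597409000

The Erdős-Ko-Rado theorem states: for n ≥ 2k, an intersecting family of k-subsets of an n-element set has size at most C(n − 1, k − 1), with equality for 'star' families {A ⊆ [n] : |A| = k, i ∈ A} (fix an element i). For n = 507, k = 8: C(506, 7) = 1616297597409000.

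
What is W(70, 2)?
W(70, 2) = 70 + 1 = 71

A 2-term AP is any pair of integers, so a monochromatic 2-AP exists iff some colour is used at least twice. With 70 colours, the colouring i ↦ i on {1, ..., 70} uses each colour once, avoiding any monochromatic pair, so W(70, 2) > 70. For {1, ..., 71}, pigeonhole forces two integers of the same colour, which form a monochromatic 2-AP. Hence W(70, 2) = 71.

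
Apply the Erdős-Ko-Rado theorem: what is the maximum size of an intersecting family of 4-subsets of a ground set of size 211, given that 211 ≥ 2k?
max |F| = C(210, 3) = 1521520

The Erdős-Ko-Rado theorem states: for n ≥ 2k, an intersecting family of k-subsets of an n-element set has size at most C(n − 1, k − 1), with equality for 'star' families {A ⊆ [n] : |A| = k, i ∈ A} (fix an element i). For n = 211, k = 4: C(210, 3) = 1521520.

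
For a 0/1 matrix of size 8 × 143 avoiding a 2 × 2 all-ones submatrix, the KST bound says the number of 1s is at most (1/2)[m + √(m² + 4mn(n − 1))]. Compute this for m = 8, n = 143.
z(8, 143; 2, 2) ≤ (1/2)[8 + √(8² + 4·8·143·142)] = (1/2)[8 + √649856] = 407.0682

Kővári–Sós–Turán: let r_1, ..., r_8 be the row sums and z = Σ r_i the total number of 1s. Each pair of columns can share at most one row with both entries 1 (else a 2×2 all-ones block appears), so Σ_i C(r_i, 2) ≤ C(143, 2) = 10153. By convexity Σ_i C(r_i, 2) ≥ 8·C(z/8, 2) = z(z − 8)/(2·8), giving z² − 8z − 8·143·142 ≤ 0 and hence z ≤ (1/2)[8 + √(64 + 4·162448)] = (1/2)[8 + √649856] ≈ (1/2)(8 + 806.1365) = 407.0682.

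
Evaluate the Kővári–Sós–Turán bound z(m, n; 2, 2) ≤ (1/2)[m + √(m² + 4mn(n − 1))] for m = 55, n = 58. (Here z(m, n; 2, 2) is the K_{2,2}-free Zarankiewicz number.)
z(55, 58; 2, 2) ≤ (1/2)[55 + √(55² + 4·55·58·57)] = (1/2)[55 + √730345] = 454.8011

Kővári–Sós–Turán: let r_1, ..., r_55 be the row sums and z = Σ r_i the total number of 1s. Each pair of columns can share at most one row with both entries 1 (else a 2×2 all-ones block appears), so Σ_i C(r_i, 2) ≤ C(58, 2) = 1653. By convexity Σ_i C(r_i, 2) ≥ 55·C(z/55, 2) = z(z − 55)/(2·55), giving z² − 55z − 55·58·57 ≤ 0 and hence z ≤ (1/2)[55 + √(3025 + 4·181830)] = (1/2)[55 + √730345] ≈ (1/2)(55 + 854.6022) = 454.8011.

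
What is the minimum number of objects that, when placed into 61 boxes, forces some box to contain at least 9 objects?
n = (9 − 1)·61 + 1 = 489

By the generalised pigeonhole principle, to guarantee some box contains ≥ r objects we need more than (r − 1) · k objects total. Threshold: n = (r − 1) · k + 1. With r = 9 and k = 61: n = 8 · 61 + 1 = 488 + 1 = 489. For n = 488 = 8 · 61, we can put exactly 8 objects in every box, avoiding 9 in any single one — so 489 is tight.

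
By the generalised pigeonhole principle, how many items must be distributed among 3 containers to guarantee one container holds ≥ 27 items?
n = (27 − 1)·3 + 1 = 79

By the generalised pigeonhole principle, to guarantee some box contains ≥ r objects we need more than (r − 1) · k objects total. Threshold: n = (r − 1) · k + 1. With r = 27 and k = 3: n = 26 · 3 + 1 = 78 + 1 = 79. For n = 78 = 26 · 3, we can put exactly 26 objects in every box, avoiding 27 in any single one — so 79 is tight.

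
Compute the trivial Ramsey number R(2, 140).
R(2, 140) = 140

R(2, k) = k for all k ≥ 2: in a 2-colouring of K_k, either some edge is red (a red K_2) or all edges are blue (a blue K_k). And K_{139} coloured all-blue has no blue K_140, so R(2, 140) > 139. Hence R(2, 140) = 140.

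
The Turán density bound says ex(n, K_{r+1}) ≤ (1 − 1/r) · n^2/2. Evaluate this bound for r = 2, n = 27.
Turán density bound = (1/2) · 27^2/2 = 729/4 ≈ 182.25

Turán's theorem: ex(n, K_{r+1}) is achieved by the complete r-partite Turán graph T(n, r) with parts as balanced as possible, and is at most (1 − 1/r) · n^2/2. For r = 2, n = 27: the density bound is (1/2) · 729/2 = 729/4 ≈ 182.25. The integer-valued extremum is e(T(27, 2)) = 182, which is strictly less than the density bound 729/4 since 2 ∤ 27 (the parts of T(27, 2) cannot all be equal).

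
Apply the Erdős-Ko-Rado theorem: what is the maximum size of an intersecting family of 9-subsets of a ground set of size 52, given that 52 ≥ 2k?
max |F| = C(51, 8) = 636763050

Erdős-Ko-Rado (1961): when n ≥ 2k, max |F| = C(n−1, k−1). The bound is attained by the star {A : i ∈ A} for any fixed i ∈ [n]. Here C(52−1, 9−1) = C(51, 8) = 636763050.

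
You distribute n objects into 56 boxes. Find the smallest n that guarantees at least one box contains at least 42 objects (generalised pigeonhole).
n = (42 − 1)·56 + 1 = 2297

By the generalised pigeonhole principle, to guarantee some box contains ≥ r objects we need more than (r − 1) · k objects total. Threshold: n = (r − 1) · k + 1. With r = 42 and k = 56: n = 41 · 56 + 1 = 2296 + 1 = 2297. For n = 2296 = 41 · 56, we can put exactly 41 objects in every box, avoiding 42 in any single one — so 2297 is tight.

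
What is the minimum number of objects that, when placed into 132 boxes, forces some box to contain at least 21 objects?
n = (21 − 1)·132 + 1 = 2641

By the generalised pigeonhole principle, to guarantee some box contains ≥ r objects we need more than (r − 1) · k objects total. Threshold: n = (r − 1) · k + 1. With r = 21 and k = 132: n = 20 · 132 + 1 = 2640 + 1 = 2641. For n = 2640 = 20 · 132, we can put exactly 20 objects in every box, avoiding 21 in any single one — so 2641 is tight.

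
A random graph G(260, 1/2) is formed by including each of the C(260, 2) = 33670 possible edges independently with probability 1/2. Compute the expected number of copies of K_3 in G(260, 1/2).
E[# K_3] = C(260, 3) · (1/2)^C(3, 2) = 2895620 / 2^3 = 723905/2 = 361952.5

For each 3-subset S of vertices (there are C(260, 3) = 2895620 such S), let X_S = 1 if S induces a K_3 (all C(3, 2) = 3 edges present). Then P(X_S = 1) = (1/2)^3 = 1/8. By linearity of expectation, E[# K_3] = C(260, 3) · (1/2)^3 = 2895620 / 8 = 723905/2 = 361952.5.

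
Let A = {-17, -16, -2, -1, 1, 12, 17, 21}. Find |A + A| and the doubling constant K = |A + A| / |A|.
K = |A + A| / |A| = 33/8

Enumerate A + A = {a + b : a, b ∈ A}. With |A| = 8, there are |A|^2 = 64 ordered sum pairs; collecting distinct values, A + A = {-34, -33, -32, -19, -18, -17, -16, -15, -5, -4, -3, -2, -1, 0, 1, 2, 4, 5, 10, 11, 13, 15, 16, 18, 19, 20, 22, 24, 29, 33, 34, 38, 42}, so |A + A| = 33. Thus K = 33/8. For comparison, the minimum possible |A + A| over all 8-element sets is 2·8 − 1 = 15 (so min K = 15/8), attained only by arithmetic progressions.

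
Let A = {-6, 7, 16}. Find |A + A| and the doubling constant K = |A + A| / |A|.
K = |A + A| / |A| = 6/3 = 2

Enumerate A + A = {a + b : a, b ∈ A}. With |A| = 3, there are |A|^2 = 9 ordered sum pairs; collecting distinct values, A + A = {-12, 1, 10, 14, 23, 32}, so |A + A| = 6. Thus K = 6/3 = 2. For comparison, the minimum possible |A + A| over all 3-element sets is 2·3 − 1 = 5 (so min K = 5/3), attained only by arithmetic progressions.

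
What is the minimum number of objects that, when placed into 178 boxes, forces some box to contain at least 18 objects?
n = (18 − 1)·178 + 1 = 3027

By the generalised pigeonhole principle, to guarantee some box contains ≥ r objects we need more than (r − 1) · k objects total. Threshold: n = (r − 1) · k + 1. With r = 18 and k = 178: n = 17 · 178 + 1 = 3026 + 1 = 3027. For n = 3026 = 17 · 178, we can put exactly 17 objects in every box, avoiding 18 in any single one — so 3027 is tight.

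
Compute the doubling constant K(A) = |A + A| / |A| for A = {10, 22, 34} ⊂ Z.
K = |A + A| / |A| = 5/3

Enumerate A + A = {a + b : a, b ∈ A}. With |A| = 3, there are |A|^2 = 9 ordered sum pairs; collecting distinct values, A + A = {20, 32, 44, 56, 68}, so |A + A| = 5. Thus K = 5/3. Here |A + A| = 2|A| − 1 = 5, the minimum possible — so K = 5/3 is minimal, which holds iff A is an arithmetic progression.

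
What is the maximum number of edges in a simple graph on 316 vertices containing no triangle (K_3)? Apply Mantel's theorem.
ex(316, K_3) = ⌊316^2/4⌋ = 24964

Mantel (1907): a triangle-free graph on n vertices has at most ⌊n^2/4⌋ edges, with equality for the complete bipartite graph K_{⌊n/2⌋, ⌈n/2⌉}. For n = 316: ⌊316^2/4⌋ = ⌊99856/4⌋ = 24964. The extremal graph is K_{158, 158}, which has 158·158 = 24964 edges.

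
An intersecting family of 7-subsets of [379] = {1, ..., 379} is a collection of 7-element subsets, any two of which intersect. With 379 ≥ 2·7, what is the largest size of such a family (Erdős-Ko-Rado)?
max |F| = C(378, 6) = 3893141602350

The Erdős-Ko-Rado theorem states: for n ≥ 2k, an intersecting family of k-subsets of an n-element set has size at most C(n − 1, k − 1), with equality for 'star' families {A ⊆ [n] : |A| = k, i ∈ A} (fix an element i). For n = 379, k = 7: C(378, 6) = 3893141602350.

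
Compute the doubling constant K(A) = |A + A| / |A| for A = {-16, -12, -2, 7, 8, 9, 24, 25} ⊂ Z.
K = |A + A| / |A| = 32/8 = 4

Enumerate A + A = {a + b : a, b ∈ A}. With |A| = 8, there are |A|^2 = 64 ordered sum pairs; collecting distinct values, A + A = {-32, -28, -24, -18, -14, -9, -8, -7, -5, -4, -3, 5, 6, 7, 8, 9, 12, 13, 14, 15, 16, 17, 18, 22, 23, 31, 32, 33, 34, 48, 49, 50}, so |A + A| = 32. Thus K = 32/8 = 4. For comparison, the minimum possible |A + A| over all 8-element sets is 2·8 − 1 = 15 (so min K = 15/8), attained only by arithmetic progressions.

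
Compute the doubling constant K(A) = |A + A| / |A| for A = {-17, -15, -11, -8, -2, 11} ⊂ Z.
K = |A + A| / |A| = 19/6

Enumerate A + A = {a + b : a, b ∈ A}. With |A| = 6, there are |A|^2 = 36 ordered sum pairs; collecting distinct values, A + A = {-34, -32, -30, -28, -26, -25, -23, -22, -19, -17, -16, -13, -10, -6, -4, 0, 3, 9, 22}, so |A + A| = 19. Thus K = 19/6. For comparison, the minimum possible |A + A| over all 6-element sets is 2·6 − 1 = 11 (so min K = 11/6), attained only by arithmetic progressions.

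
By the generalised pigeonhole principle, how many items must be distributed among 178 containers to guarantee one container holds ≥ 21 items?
n = (21 − 1)·178 + 1 = 3561

By the generalised pigeonhole principle, to guarantee some box contains ≥ r objects we need more than (r − 1) · k objects total. Threshold: n = (r − 1) · k + 1. With r = 21 and k = 178: n = 20 · 178 + 1 = 3560 + 1 = 3561. For n = 3560 = 20 · 178, we can put exactly 20 objects in every box, avoiding 21 in any single one — so 3561 is tight.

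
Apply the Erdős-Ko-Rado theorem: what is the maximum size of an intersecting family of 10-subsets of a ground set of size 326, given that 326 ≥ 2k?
max |F| = C(325, 9) = 99690966920773800

The Erdős-Ko-Rado theorem states: for n ≥ 2k, an intersecting family of k-subsets of an n-element set has size at most C(n − 1, k − 1), with equality for 'star' families {A ⊆ [n] : |A| = k, i ∈ A} (fix an element i). For n = 326, k = 10: C(325, 9) = 99690966920773800.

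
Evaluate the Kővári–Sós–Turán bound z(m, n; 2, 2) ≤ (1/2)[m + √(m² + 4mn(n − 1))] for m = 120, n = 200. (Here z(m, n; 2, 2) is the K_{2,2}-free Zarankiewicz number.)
z(120, 200; 2, 2) ≤ (1/2)[120 + √(120² + 4·120·200·199)] = (1/2)[120 + √19118400] = 2246.2296

Kővári–Sós–Turán: let r_1, ..., r_120 be the row sums and z = Σ r_i the total number of 1s. Each pair of columns can share at most one row with both entries 1 (else a 2×2 all-ones block appears), so Σ_i C(r_i, 2) ≤ C(200, 2) = 19900. By convexity Σ_i C(r_i, 2) ≥ 120·C(z/120, 2) = z(z − 120)/(2·120), giving z² − 120z − 120·200·199 ≤ 0 and hence z ≤ (1/2)[120 + √(14400 + 4·4776000)] = (1/2)[120 + √19118400] ≈ (1/2)(120 + 4372.4593) = 2246.2296.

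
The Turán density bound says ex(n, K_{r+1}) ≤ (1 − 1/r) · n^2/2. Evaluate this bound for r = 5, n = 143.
Turán density bound = (4/5) · 143^2/2 = 40898/5 ≈ 8179.6

Turán's theorem: ex(n, K_{r+1}) is achieved by the complete r-partite Turán graph T(n, r) with parts as balanced as possible, and is at most (1 − 1/r) · n^2/2. For r = 5, n = 143: the density bound is (4/5) · 20449/2 = 40898/5 ≈ 8179.6. The integer-valued extremum is e(T(143, 5)) = 8179, which is strictly less than the density bound 40898/5 since 5 ∤ 143 (the parts of T(143, 5) cannot all be equal).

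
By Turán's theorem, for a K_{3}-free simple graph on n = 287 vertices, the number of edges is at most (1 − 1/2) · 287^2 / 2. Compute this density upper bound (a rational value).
Turán density bound = (1/2) · 287^2/2 = 82369/4 ≈ 20592.25

Turán's theorem: ex(n, K_{r+1}) is achieved by the complete r-partite Turán graph T(n, r) with parts as balanced as possible, and is at most (1 − 1/r) · n^2/2. For r = 2, n = 287: the density bound is (1/2) · 82369/2 = 82369/4 ≈ 20592.25. The integer-valued extremum is e(T(287, 2)) = 20592, which is strictly less than the density bound 82369/4 since 2 ∤ 287 (the parts of T(287, 2) cannot all be equal).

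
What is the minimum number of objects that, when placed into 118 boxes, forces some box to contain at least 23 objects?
n = (23 − 1)·118 + 1 = 2597

By the generalised pigeonhole principle, to guarantee some box contains ≥ r objects we need more than (r − 1) · k objects total. Threshold: n = (r − 1) · k + 1. With r = 23 and k = 118: n = 22 · 118 + 1 = 2596 + 1 = 2597. For n = 2596 = 22 · 118, we can put exactly 22 objects in every box, avoiding 23 in any single one — so 2597 is tight.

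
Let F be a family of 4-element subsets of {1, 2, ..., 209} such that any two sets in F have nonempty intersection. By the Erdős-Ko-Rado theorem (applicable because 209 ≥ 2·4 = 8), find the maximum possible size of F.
max |F| = C(208, 3) = 1478256

The Erdős-Ko-Rado theorem states: for n ≥ 2k, an intersecting family of k-subsets of an n-element set has size at most C(n − 1, k − 1), with equality for 'star' families {A ⊆ [n] : |A| = k, i ∈ A} (fix an element i). For n = 209, k = 4: C(208, 3) = 1478256.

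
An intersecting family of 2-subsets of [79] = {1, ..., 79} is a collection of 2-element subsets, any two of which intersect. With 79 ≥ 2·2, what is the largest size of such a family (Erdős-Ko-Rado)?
max |F| = C(78, 1) = 78

The Erdős-Ko-Rado theorem states: for n ≥ 2k, an intersecting family of k-subsets of an n-element set has size at most C(n − 1, k − 1), with equality for 'star' families {A ⊆ [n] : |A| = k, i ∈ A} (fix an element i). For n = 79, k = 2: C(78, 1) = 78.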